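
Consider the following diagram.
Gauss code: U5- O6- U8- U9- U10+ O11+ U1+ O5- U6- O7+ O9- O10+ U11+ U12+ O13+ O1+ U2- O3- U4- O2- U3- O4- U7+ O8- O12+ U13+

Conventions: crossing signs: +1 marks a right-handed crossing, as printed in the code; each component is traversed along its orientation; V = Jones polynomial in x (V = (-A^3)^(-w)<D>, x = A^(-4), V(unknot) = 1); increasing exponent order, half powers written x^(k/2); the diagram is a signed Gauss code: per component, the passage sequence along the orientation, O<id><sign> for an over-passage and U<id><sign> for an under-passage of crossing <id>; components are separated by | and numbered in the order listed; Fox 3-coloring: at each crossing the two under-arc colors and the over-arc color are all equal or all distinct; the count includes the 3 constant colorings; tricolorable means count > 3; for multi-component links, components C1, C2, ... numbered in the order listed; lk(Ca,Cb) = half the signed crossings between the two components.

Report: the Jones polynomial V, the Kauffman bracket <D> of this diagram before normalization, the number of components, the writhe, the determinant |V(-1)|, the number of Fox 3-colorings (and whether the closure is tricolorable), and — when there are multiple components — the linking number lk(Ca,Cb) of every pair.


V = x^-5 - 3x^-4 + 3x^-3 - 4x^-2 + 5x^-1 - 3 + 4x - 2x^2 + x^3 - x^4
<D> = A^-19 - A^-15 + 2A^-11 - 4A^-7 + 3A^-3 - 5A + 4A^5 - 3A^9 + 3A^13 - A^17 (w = -1)
1 component over 13 crossings, w = -1
27 Fox colorings among 3^13, |V(-1)| = 27: tricolorable
why: the span of V is 9, forcing >= 9 crossings in any diagram


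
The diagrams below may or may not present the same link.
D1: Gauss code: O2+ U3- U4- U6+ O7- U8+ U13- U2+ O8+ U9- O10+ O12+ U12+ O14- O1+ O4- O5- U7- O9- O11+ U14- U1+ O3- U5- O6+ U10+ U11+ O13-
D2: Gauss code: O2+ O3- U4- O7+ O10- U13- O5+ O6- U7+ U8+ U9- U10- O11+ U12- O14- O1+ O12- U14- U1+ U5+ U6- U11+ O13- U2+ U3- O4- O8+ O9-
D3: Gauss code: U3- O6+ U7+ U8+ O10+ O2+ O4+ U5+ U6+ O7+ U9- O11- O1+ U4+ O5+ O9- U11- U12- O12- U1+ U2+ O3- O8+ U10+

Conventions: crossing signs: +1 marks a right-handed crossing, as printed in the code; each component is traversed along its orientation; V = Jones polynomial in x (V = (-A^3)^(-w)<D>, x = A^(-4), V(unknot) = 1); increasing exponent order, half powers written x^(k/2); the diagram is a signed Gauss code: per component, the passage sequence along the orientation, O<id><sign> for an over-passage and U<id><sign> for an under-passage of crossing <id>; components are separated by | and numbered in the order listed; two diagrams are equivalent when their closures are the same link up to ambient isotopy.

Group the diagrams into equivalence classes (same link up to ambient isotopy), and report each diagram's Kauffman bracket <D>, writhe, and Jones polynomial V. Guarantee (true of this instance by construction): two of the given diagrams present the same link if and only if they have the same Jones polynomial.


classes: {D1} | {D2} | {D3}
V(D1) = -x^-4 + x^-3 + x^-1  [14 crossings, <D> = A^4 + A^12 - A^16, w = 0]
V(D2) = 1  [14 crossings, <D> = A^-6, w = -2]
D3 (bracket -A^-20 + A^-16 - A^-12 + 2A^-8 - 2A^-4 + 2 - A^4 + A^8; 12 crossings at w = +4): V = x - x^2 + 2x^3 - 2x^4 + 2x^5 - x^6 + x^7 - x^8
note: 3 classes among 3 diagrams; unequal V(x) rules out equality


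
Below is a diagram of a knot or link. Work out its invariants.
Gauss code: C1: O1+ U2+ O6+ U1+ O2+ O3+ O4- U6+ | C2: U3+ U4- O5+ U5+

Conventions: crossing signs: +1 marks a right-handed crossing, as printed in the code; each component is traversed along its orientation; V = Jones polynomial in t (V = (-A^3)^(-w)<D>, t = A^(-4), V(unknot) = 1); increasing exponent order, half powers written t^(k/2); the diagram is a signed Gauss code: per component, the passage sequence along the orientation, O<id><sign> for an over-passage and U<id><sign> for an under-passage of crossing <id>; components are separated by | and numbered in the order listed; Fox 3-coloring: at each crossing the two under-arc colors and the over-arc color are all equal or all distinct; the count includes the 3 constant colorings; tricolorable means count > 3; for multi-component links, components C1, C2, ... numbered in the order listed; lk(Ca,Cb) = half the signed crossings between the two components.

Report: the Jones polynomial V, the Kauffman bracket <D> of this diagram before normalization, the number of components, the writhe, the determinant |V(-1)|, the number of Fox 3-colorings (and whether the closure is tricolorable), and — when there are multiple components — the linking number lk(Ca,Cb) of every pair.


V = -t^(1/2) - t^(3/2) - t^(5/2) + t^(9/2)
<D> = A^-6 - A^2 - A^6 - A^10 (w = +4)
2 components over 6 crossings, w = +4
lk(C1,C2): 0
27 Fox colorings among 3^6, |V(-1)| = 0: tricolorable
why: det 0 = |V(-1)|; divisible by 3, so tricolorable


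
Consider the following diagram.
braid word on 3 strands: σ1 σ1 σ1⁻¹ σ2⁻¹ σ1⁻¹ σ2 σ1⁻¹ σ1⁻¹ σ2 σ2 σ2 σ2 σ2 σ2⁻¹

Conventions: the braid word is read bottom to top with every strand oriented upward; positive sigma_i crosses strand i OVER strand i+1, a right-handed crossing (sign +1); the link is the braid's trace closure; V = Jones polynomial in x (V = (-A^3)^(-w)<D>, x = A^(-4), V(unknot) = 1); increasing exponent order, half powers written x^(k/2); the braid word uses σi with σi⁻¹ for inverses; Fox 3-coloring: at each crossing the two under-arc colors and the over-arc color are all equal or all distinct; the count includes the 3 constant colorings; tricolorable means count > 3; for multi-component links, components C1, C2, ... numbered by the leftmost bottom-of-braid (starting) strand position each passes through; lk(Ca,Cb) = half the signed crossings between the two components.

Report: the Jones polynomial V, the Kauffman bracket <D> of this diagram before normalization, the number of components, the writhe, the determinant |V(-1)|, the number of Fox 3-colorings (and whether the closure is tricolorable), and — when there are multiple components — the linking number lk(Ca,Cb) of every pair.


V = -x^-2 + 2x^-1 - 3 + 5x - 4x^2 + 5x^3 - 4x^4 + 2x^5 - x^6
<D> = -A^-18 + 2A^-14 - 4A^-10 + 5A^-6 - 4A^-2 + 5A^2 - 3A^6 + 2A^10 - A^14 (w = +2)
1 component over 14 crossings, w = +2
9 Fox colorings among 3^14, |V(-1)| = 27: tricolorable
why: w = +2 (over 14 crossings) is diagram-only; (-A^3)^(-2) removes it from V


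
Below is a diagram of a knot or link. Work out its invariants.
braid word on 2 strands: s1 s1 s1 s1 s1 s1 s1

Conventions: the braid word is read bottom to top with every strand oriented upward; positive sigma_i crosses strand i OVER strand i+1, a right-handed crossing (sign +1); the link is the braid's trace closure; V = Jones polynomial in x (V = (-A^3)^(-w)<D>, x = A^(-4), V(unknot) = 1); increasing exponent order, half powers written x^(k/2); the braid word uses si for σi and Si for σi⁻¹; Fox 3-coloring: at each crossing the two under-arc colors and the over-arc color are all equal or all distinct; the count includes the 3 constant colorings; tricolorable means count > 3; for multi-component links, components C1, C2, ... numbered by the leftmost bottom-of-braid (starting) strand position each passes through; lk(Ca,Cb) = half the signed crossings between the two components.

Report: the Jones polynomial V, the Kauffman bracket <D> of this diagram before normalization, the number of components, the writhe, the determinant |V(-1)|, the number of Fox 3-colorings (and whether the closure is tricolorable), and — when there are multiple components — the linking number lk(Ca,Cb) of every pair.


V(x) = x^3 + x^5 - x^6 + x^7 - x^8 + x^9 - x^10
bracket: A^-19 - A^-15 + A^-11 - A^-7 + A^-3 - A - A^9, w = +7
1 component, writhe +7, over 7 crossings
det 7, colorings 3 of 3^7 — not tricolorable
observation: V spans 7 powers of x: at least 7 crossings in any diagram


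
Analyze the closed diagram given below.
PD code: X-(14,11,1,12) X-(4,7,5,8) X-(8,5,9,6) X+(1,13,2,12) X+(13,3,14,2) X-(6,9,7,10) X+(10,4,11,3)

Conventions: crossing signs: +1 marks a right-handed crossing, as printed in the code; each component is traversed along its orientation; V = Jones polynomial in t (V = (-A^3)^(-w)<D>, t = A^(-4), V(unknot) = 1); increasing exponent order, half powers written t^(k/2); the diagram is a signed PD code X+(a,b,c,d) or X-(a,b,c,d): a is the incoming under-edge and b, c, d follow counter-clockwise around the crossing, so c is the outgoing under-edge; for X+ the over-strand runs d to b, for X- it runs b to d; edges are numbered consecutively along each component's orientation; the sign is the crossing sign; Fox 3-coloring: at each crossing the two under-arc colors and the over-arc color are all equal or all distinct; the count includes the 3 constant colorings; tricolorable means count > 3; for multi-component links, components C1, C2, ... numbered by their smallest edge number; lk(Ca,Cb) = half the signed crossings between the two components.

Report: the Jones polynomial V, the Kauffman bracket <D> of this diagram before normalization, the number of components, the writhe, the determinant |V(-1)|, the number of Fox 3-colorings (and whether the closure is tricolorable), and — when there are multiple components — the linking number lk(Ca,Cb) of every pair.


V = -t^-4 + t^-3 + t^-1
<D> = -A - A^9 + A^13 (w = -1)
1 component over 7 crossings, w = -1
9 Fox colorings among 3^7, |V(-1)| = 3: tricolorable
why: |V(-1)| = 3: so tricolorable, since 3 divides 3


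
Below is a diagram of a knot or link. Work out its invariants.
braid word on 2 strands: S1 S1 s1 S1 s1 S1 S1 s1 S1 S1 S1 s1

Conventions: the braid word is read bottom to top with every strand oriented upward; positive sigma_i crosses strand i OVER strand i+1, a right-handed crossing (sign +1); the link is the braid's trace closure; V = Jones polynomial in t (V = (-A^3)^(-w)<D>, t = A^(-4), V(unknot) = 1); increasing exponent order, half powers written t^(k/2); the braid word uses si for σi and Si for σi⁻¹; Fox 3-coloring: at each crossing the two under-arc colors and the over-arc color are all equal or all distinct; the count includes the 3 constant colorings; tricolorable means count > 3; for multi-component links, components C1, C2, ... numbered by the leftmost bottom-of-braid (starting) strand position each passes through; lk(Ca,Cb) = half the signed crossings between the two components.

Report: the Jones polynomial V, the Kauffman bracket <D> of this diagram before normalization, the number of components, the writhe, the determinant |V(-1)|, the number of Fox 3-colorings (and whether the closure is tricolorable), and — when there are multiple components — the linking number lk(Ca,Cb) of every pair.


Jones polynomial: V(t) = -t^(-11/2) + t^(-9/2) - t^(-7/2) - t^(-3/2)
<D> = -A^-6 - A^2 + A^6 - A^10; writhe -4
components 2, writhe -4 (12 crossings)
linking number lk(C1,C2) = -2
3-colorings: 3 of 3^12, det 4 — not tricolorable
note: the span of V is 4, within the link bound 12 + 2 - 1


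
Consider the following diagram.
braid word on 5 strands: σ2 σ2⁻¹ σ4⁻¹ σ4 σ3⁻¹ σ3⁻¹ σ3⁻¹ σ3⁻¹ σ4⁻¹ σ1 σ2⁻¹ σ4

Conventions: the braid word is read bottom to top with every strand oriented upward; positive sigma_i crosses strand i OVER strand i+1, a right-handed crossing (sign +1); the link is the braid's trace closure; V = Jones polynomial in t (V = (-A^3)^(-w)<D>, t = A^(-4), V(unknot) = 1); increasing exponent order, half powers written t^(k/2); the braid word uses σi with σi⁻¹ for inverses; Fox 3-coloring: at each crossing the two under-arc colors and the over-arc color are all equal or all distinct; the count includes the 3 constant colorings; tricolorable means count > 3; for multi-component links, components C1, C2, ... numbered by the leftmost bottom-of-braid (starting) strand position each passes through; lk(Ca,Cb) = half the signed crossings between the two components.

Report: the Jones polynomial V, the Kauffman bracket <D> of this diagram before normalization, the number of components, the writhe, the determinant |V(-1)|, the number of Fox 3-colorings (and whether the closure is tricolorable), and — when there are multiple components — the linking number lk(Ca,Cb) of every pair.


Jones polynomial: V(t) = t^-6 + t^-3 + t^-2 + t^-1
<D> = A^-8 + A^-4 + 1 + A^12; writhe -4
components 3, writhe -4 (12 crossings)
linking number lk(C1,C2) = -2
lk(C1,C3): 0
lk(C2,C3) = 0
3-colorings: 9 of 3^13, det 0 — tricolorable
note: span 5 respects span(V) <= c + mu - 1 = 14 for this 3-component diagram


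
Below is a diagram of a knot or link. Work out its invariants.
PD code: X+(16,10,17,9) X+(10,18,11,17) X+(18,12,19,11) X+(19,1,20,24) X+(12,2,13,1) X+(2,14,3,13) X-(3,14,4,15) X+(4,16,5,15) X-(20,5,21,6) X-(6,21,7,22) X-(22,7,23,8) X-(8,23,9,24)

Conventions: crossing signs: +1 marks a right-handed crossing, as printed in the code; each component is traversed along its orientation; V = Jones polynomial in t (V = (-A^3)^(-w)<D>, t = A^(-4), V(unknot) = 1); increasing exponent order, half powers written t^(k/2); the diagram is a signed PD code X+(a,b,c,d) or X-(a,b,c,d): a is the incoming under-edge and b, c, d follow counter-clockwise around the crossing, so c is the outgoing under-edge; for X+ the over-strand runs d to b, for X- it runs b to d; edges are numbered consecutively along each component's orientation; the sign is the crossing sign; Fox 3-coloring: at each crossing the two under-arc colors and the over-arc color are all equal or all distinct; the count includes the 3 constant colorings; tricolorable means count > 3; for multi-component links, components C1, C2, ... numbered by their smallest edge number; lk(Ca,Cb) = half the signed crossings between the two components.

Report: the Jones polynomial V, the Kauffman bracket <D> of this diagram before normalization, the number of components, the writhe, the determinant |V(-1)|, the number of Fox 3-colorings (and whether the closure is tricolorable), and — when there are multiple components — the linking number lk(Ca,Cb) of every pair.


V(t) = -t^-1 + 2 - t + 2t^2 - t^3 + t^4 - t^5
bracket: -A^-14 + A^-10 - A^-6 + 2A^-2 - A^2 + 2A^6 - A^10, w = +2
1 component, writhe +2, over 12 crossings
det 9, colorings 9 of 3^12 — tricolorable
observation: det 9 = |V(-1)|; divisible by 3, so tricolorable


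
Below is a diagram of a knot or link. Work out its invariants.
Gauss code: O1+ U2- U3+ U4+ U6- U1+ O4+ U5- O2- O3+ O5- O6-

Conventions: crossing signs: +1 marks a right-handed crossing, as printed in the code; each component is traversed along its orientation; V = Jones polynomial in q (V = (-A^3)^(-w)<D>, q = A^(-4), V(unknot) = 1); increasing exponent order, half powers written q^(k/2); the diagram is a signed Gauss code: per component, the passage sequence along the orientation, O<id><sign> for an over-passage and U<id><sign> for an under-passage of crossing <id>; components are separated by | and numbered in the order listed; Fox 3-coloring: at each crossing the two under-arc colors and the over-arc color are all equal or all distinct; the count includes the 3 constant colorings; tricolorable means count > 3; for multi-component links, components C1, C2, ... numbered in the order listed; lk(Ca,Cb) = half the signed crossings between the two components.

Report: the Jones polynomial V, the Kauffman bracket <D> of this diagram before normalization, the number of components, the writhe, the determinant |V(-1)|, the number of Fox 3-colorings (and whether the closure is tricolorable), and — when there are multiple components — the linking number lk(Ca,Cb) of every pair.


Jones polynomial: V(q) = 1
<D> = 1; writhe 0
components 1, writhe 0 (6 crossings)
3-colorings: 3 of 3^6, det 1 — not tricolorable
note: |V(-1)| = 1: so not tricolorable, since 3 does not divide 1


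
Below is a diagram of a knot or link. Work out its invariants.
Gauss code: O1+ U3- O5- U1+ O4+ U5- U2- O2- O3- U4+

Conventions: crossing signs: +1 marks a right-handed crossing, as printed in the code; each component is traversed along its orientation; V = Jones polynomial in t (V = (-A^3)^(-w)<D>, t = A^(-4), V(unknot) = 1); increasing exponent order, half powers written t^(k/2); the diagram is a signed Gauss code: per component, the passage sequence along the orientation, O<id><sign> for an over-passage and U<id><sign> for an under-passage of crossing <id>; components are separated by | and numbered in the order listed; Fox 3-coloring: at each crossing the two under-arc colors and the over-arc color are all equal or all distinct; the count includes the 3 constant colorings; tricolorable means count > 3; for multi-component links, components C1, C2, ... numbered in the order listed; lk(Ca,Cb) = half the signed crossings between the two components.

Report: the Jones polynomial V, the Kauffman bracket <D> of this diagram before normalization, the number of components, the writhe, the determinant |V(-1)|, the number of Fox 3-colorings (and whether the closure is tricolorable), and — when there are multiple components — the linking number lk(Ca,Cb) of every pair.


V = t^-2 - t^-1 + 1 - t + t^2
<D> = -A^-11 + A^-7 - A^-3 + A - A^5 (w = -1)
1 component over 5 crossings, w = -1
3 Fox colorings among 3^5, |V(-1)| = 5: not tricolorable
why: V spans 4 powers of t: at least 4 crossings in any diagram


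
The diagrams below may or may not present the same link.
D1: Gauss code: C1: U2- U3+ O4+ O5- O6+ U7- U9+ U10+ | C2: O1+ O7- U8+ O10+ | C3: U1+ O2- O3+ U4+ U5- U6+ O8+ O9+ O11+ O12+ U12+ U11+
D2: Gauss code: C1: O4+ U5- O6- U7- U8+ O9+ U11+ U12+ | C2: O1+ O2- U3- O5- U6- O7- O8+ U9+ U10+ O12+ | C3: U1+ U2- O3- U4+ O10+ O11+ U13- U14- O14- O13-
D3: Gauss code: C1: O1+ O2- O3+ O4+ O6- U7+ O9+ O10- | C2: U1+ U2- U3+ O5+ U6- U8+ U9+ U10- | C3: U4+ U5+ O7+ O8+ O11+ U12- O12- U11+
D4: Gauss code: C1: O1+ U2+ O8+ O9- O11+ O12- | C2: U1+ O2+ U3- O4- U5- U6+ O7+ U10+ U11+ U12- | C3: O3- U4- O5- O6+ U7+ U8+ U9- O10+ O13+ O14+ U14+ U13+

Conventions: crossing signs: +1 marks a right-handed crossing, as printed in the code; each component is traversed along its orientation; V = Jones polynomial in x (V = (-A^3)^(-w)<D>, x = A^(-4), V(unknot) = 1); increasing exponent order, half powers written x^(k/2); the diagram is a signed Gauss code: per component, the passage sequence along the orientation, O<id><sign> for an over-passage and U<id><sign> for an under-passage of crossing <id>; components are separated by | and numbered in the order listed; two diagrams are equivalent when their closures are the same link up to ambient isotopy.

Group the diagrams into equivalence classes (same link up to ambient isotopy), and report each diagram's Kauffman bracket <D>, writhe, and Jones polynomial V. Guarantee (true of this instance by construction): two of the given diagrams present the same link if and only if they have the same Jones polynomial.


grouping into links: {D1, D3} | {D2, D4}
V(D1) = x + 2x^3 + x^5  (w +6, c 12, <D> = A^-2 + 2A^6 + A^14)
V(D2) = 1 + x + x^2 + x^3  [14 crossings, <D> = A^-12 + A^-8 + A^-4 + 1, w = 0]
V(D3) = x + 2x^3 + x^5  (w +4, c 12, <D> = A^-8 + 2 + A^8)
D4 (bracket 1 + A^4 + A^8 + A^12; 14 crossings at w = +4): V = 1 + x + x^2 + x^3
key observation: comparing 4 Jones polynomials yields 2 groups


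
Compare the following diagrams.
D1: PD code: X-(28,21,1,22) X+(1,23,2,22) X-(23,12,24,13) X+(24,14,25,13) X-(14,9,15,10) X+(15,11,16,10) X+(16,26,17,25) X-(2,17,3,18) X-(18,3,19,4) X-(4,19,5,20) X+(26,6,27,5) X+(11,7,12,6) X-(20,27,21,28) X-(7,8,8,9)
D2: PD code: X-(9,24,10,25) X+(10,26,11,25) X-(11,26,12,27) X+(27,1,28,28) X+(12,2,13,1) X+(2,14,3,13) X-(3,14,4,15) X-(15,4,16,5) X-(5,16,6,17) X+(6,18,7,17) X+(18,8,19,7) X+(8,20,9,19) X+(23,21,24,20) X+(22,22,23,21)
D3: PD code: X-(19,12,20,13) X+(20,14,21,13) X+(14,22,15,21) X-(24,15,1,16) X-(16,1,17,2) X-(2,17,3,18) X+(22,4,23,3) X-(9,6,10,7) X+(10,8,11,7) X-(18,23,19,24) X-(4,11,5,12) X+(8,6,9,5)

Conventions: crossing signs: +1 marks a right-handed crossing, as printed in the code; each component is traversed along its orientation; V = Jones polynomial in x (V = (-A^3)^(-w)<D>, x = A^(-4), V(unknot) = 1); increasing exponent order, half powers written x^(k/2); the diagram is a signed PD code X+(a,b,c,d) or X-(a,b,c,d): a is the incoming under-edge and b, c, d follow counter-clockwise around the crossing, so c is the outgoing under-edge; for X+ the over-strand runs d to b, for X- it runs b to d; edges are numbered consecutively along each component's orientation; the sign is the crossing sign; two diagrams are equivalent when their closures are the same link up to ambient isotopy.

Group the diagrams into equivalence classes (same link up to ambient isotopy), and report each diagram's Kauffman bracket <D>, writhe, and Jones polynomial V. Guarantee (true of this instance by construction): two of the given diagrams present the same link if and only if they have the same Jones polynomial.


equivalence classes: {D1, D3} | {D2}
D1 (bracket A^-10 - A^-6 + 2A^-2 - 2A^2 + 2A^6 - 2A^10 + A^14; 14 crossings at w = -2): V = x^-5 - 2x^-4 + 2x^-3 - 2x^-2 + 2x^-1 - 1 + x
V(D2) = 1  [14 crossings, <D> = A^12, w = +4]
D3 (bracket A^-10 - A^-6 + 2A^-2 - 2A^2 + 2A^6 - 2A^10 + A^14; 12 crossings at w = -2): V = x^-5 - 2x^-4 + 2x^-3 - 2x^-2 + 2x^-1 - 1 + x
key observation: 2 classes among 3 diagrams; unequal V(x) rules out equality


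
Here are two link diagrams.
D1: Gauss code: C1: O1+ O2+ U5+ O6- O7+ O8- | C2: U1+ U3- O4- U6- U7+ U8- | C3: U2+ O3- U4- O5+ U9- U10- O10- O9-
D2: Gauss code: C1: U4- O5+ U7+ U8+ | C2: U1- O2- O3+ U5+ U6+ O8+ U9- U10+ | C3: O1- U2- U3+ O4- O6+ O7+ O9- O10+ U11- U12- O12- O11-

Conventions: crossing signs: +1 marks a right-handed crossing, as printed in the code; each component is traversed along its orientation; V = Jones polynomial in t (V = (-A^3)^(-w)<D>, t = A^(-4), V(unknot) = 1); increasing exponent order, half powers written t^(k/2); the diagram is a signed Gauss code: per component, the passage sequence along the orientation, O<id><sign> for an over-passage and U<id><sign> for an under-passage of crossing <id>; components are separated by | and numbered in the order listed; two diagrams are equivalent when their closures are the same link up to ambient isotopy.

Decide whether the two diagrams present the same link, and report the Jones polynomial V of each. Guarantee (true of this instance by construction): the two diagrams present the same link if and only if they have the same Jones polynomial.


equivalent: no
V(D1) = t^-2 + 2 + t^2  (w -2, c 10, <D> = A^-14 + 2A^-6 + A^2)
V(D2) = 1 + t + t^2 + t^3  [12 crossings, <D> = A^-12 + A^-8 + A^-4 + 1, w = 0]
key observation: comparing 2 Jones polynomials yields 2 groups


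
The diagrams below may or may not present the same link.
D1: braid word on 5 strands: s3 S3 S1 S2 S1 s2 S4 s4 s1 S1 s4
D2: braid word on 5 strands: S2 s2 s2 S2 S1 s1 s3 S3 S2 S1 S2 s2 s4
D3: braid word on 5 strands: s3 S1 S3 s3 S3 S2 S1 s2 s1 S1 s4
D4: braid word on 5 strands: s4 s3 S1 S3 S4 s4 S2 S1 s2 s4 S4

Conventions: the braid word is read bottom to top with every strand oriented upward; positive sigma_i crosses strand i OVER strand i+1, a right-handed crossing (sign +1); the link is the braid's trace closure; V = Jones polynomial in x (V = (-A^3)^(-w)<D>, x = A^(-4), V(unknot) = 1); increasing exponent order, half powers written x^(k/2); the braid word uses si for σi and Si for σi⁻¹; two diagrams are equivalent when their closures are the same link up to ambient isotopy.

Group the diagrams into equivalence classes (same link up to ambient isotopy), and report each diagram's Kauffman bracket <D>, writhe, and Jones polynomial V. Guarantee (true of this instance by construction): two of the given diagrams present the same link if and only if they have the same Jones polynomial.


classes: {D1, D2, D3, D4}
V(D1) = -x^(-1/2) - x^(1/2)  [11 crossings, <D> = A^-5 + A^-1, w = -1]
V(D2) = -x^(-1/2) - x^(1/2)  [13 crossings, <D> = A^-5 + A^-1, w = -1]
V(D3) = -x^(-1/2) - x^(1/2)  (w -1, c 11, <D> = A^-5 + A^-1)
V(D4) = -x^(-1/2) - x^(1/2)  (w -1, c 11, <D> = A^-5 + A^-1)
note: one V(x) for all 4 diagrams — one class (guaranteed)


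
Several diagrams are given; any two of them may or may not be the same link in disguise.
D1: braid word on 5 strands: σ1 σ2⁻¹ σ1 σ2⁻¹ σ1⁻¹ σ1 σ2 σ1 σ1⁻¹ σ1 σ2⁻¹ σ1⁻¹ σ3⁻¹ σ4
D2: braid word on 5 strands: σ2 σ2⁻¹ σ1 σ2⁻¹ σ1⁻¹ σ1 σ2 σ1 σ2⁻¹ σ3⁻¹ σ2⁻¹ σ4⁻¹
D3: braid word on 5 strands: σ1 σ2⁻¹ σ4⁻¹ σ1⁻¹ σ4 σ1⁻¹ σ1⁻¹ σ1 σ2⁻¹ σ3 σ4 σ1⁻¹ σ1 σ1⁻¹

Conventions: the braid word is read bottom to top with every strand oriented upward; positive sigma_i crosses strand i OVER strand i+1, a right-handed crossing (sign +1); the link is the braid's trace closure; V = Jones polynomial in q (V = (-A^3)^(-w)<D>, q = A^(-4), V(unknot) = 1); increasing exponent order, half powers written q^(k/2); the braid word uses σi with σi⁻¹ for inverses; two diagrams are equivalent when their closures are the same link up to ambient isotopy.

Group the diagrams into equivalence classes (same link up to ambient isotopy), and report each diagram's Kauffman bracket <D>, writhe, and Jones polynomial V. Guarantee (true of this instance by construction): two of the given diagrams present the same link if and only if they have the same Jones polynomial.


classes: {D1, D2} | {D3}
V(D1) = q^-2 + 2 + q^2  [14 crossings, <D> = A^-8 + 2 + A^8, w = 0]
D2 (bracket A^-14 + 2A^-6 + A^2; 12 crossings at w = -2): V = q^-2 + 2 + q^2
V(D3) = q^-5 + 2q^-3 + q^-1  (w -2, c 14, <D> = A^-2 + 2A^6 + A^14)
insight: V(q) takes 2 values over 3 diagrams, fixing the grouping


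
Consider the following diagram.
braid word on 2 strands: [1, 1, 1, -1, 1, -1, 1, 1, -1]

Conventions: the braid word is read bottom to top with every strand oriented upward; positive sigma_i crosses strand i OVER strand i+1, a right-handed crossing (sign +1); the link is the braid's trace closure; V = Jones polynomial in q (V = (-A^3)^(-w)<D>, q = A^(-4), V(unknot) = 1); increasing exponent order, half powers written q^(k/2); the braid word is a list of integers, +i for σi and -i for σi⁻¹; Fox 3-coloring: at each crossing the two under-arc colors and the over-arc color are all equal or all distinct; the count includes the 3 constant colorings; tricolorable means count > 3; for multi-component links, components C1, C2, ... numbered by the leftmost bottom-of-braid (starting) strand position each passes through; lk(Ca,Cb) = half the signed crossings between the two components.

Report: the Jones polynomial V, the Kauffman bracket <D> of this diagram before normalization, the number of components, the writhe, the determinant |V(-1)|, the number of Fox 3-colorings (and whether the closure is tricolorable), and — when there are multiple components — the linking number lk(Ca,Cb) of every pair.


V(q) = q + q^3 - q^4
bracket: A^-7 - A^-3 - A^5, w = +3
1 component, writhe +3, over 9 crossings
det 3, colorings 9 of 3^9 — tricolorable
observation: the word shrinks to σ1 σ1 σ1 after cancelling


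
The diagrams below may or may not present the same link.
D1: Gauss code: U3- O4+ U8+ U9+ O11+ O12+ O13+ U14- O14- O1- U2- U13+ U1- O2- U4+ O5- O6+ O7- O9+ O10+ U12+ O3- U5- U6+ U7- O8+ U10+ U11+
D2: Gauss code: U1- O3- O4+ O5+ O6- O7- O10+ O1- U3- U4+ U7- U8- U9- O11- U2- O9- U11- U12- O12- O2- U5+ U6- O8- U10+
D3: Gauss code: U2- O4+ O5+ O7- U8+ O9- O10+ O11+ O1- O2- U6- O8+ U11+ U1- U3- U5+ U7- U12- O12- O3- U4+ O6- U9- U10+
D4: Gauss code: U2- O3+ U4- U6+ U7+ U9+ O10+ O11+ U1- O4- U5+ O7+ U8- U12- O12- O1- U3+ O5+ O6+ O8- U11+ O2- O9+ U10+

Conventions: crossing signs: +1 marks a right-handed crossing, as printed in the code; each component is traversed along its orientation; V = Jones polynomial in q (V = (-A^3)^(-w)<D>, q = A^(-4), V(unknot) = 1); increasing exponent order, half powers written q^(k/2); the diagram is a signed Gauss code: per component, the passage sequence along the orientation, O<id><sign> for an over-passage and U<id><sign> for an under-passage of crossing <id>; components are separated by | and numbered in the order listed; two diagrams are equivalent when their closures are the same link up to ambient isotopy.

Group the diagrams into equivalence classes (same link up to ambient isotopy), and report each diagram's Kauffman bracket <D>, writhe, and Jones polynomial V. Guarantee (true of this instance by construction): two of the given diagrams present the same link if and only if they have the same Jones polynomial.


equivalence classes: {D1, D4} | {D2} | {D3}
D1 (bracket -A^-18 + A^-14 - A^-10 + 2A^-6 - A^-2 + A^2; 14 crossings at w = +2): V = q - q^2 + 2q^3 - q^4 + q^5 - q^6
V(D2) = -q^-4 + q^-3 + q^-1  [12 crossings, <D> = A^-14 + A^-6 - A^-2, w = -6]
V(D3) = q^-2 - q^-1 + 1 - q + q^2  [12 crossings, <D> = A^-14 - A^-10 + A^-6 - A^-2 + A^2, w = -2]
D4 (bracket -A^-18 + A^-14 - A^-10 + 2A^-6 - A^-2 + A^2; 12 crossings at w = +2): V = q - q^2 + 2q^3 - q^4 + q^5 - q^6
observation: comparing 4 Jones polynomials yields 3 groups


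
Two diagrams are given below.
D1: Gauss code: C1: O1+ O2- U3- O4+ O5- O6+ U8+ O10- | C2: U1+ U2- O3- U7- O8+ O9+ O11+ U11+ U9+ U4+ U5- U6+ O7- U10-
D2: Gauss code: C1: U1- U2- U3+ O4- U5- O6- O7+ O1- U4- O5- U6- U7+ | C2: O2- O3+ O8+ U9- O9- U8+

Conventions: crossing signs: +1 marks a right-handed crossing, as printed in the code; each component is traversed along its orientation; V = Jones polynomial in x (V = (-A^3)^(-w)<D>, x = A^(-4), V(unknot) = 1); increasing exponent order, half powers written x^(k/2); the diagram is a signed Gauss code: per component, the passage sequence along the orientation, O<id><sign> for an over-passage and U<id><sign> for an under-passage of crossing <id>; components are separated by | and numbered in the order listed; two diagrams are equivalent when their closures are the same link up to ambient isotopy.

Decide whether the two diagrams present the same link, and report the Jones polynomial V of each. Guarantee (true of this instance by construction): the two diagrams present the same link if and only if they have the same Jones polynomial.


equivalent: no
V(D1) = x^(-7/2) - 2x^(-5/2) + x^(-3/2) - 2x^(-1/2) + x^(1/2) - x^(3/2)  (w +1, c 11, <D> = A^-3 - A + 2A^5 - A^9 + 2A^13 - A^17)
D2 (bracket A^-7 + A^-3 + A - A^9; 9 crossings at w = -3): V = x^(-9/2) - x^(-5/2) - x^(-3/2) - x^(-1/2)
why: comparing 2 Jones polynomials yields 2 groups


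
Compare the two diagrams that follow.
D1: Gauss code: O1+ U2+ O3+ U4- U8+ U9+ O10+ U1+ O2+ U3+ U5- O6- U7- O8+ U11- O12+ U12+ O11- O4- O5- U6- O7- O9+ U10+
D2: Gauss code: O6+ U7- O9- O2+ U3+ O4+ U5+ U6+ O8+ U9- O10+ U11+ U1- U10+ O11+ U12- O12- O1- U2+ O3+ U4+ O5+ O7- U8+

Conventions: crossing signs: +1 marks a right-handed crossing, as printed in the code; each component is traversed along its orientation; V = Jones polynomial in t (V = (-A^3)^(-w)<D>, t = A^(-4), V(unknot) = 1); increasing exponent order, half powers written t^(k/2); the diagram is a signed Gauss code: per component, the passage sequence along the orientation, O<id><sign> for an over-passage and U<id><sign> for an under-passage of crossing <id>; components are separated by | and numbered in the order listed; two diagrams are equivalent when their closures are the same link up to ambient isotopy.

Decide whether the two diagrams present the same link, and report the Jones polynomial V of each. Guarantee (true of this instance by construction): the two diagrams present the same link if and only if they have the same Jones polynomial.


same link: no
V(D1) = -t^-2 + t^-1 - 1 + 3t - 2t^2 + 3t^3 - 2t^4 + t^5 - t^6  [12 crossings, <D> = -A^-18 + A^-14 - 2A^-10 + 3A^-6 - 2A^-2 + 3A^2 - A^6 + A^10 - A^14, w = +2]
V(D2) = t - t^2 + 2t^3 - t^4 + t^5 - t^6  (w +4, c 12, <D> = -A^-12 + A^-8 - A^-4 + 2 - A^4 + A^8)
note: comparing 2 Jones polynomials yields 2 groups


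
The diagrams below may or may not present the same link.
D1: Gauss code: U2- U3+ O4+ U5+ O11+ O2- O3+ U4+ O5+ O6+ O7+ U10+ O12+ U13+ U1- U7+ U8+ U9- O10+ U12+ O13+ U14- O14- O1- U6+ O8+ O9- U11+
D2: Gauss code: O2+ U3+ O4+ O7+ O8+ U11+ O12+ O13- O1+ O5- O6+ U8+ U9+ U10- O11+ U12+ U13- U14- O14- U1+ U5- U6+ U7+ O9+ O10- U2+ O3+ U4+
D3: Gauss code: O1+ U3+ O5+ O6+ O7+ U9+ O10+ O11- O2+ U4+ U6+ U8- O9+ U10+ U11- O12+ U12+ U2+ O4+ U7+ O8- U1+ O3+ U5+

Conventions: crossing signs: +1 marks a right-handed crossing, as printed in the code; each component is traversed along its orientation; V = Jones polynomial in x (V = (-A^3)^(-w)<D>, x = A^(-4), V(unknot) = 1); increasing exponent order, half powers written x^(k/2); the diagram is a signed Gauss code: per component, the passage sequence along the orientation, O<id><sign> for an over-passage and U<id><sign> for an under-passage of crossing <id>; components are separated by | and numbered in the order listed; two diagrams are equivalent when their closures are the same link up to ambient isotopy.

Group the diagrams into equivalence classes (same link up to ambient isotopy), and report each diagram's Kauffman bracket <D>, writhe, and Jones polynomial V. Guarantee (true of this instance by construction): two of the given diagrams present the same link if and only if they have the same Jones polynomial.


classes: {D1, D2, D3}
V(D1) = x^2 + 2x^4 - 2x^5 + x^6 - 2x^7 + x^8  [14 crossings, <D> = A^-14 - 2A^-10 + A^-6 - 2A^-2 + 2A^2 + A^10, w = +6]
D2 (bracket A^-14 - 2A^-10 + A^-6 - 2A^-2 + 2A^2 + A^10; 14 crossings at w = +6): V = x^2 + 2x^4 - 2x^5 + x^6 - 2x^7 + x^8
V(D3) = x^2 + 2x^4 - 2x^5 + x^6 - 2x^7 + x^8  (w +8, c 12, <D> = A^-8 - 2A^-4 + 1 - 2A^4 + 2A^8 + A^16)
insight: all 3 diagrams share one V(x), hence one class


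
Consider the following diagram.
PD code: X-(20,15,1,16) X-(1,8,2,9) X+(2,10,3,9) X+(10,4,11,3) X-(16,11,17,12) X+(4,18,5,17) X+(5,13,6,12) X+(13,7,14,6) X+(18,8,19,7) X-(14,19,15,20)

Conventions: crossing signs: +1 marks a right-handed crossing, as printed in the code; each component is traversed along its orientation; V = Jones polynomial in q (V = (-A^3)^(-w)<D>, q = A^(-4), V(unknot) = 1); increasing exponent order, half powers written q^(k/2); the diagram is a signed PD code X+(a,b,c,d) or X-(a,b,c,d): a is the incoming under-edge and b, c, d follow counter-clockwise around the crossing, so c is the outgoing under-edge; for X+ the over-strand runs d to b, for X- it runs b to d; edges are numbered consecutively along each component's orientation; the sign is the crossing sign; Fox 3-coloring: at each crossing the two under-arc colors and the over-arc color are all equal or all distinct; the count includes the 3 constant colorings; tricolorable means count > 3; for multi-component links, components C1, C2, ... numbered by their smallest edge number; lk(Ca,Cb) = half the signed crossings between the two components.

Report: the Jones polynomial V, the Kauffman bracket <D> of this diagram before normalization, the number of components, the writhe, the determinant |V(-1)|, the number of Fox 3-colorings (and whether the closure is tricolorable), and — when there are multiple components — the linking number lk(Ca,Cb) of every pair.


Jones polynomial: V(q) = -q^-1 + 2 - q + 2q^2 - q^3 + q^4 - q^5
<D> = -A^-14 + A^-10 - A^-6 + 2A^-2 - A^2 + 2A^6 - A^10; writhe +2
components 1, writhe +2 (10 crossings)
3-colorings: 9 of 3^10, det 9 — tricolorable
note: det 9 = |V(-1)|; divisible by 3, so tricolorable


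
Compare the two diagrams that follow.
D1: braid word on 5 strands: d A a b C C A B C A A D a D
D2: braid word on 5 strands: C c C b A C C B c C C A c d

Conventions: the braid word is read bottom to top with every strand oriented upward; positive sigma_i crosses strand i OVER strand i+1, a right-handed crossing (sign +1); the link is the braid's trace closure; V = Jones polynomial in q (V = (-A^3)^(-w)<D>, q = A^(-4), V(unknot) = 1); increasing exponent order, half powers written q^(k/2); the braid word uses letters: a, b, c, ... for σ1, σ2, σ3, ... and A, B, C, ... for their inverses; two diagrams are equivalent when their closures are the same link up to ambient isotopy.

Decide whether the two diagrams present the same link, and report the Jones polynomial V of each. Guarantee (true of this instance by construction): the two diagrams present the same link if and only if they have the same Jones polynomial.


equivalent: yes
V(D1) = -q^-6 + q^-5 - q^-4 + 2q^-3 - q^-2 + q^-1  (w -6, c 14, <D> = A^-14 - A^-10 + 2A^-6 - A^-2 + A^2 - A^6)
V(D2) = -q^-6 + q^-5 - q^-4 + 2q^-3 - q^-2 + q^-1  [14 crossings, <D> = A^-8 - A^-4 + 2 - A^4 + A^8 - A^12, w = -4]
key observation: all 2 diagrams share one V(q), hence one class


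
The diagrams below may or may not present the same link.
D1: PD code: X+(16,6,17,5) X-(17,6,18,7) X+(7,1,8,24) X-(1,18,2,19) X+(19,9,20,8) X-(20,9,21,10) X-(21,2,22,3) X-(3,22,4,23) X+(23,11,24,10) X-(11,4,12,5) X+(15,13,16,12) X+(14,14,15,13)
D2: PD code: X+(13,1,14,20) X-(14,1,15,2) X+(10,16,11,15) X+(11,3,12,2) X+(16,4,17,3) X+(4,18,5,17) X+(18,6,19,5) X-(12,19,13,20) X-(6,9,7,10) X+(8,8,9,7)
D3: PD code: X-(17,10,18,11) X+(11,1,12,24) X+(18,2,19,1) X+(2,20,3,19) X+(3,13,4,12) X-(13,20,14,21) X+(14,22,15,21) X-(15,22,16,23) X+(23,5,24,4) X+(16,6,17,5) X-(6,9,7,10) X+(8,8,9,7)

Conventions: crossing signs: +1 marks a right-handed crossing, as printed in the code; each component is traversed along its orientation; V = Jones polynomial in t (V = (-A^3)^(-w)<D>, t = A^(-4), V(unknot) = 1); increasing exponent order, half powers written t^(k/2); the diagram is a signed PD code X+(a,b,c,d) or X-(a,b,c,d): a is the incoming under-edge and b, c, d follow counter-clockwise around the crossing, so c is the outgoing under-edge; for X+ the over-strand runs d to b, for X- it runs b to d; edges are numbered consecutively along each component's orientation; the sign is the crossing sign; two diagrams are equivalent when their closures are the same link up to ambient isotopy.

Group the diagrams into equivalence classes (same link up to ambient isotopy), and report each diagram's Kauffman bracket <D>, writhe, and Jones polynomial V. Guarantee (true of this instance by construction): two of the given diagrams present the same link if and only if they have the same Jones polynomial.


grouping into links: {D1} | {D2} | {D3}
V(D1) = t^-5 - 2t^-4 + 2t^-3 - 2t^-2 + 2t^-1 - 1 + t  (w 0, c 12, <D> = A^-4 - 1 + 2A^4 - 2A^8 + 2A^12 - 2A^16 + A^20)
V(D2) = t + t^3 - t^4  [10 crossings, <D> = -A^-4 + 1 + A^8, w = +4]
D3 (bracket -A^-12 + A^-8 - A^-4 + 2 - A^4 + A^8; 12 crossings at w = +4): V = t - t^2 + 2t^3 - t^4 + t^5 - t^6
why: V(t) takes 3 values over 3 diagrams, fixing the grouping


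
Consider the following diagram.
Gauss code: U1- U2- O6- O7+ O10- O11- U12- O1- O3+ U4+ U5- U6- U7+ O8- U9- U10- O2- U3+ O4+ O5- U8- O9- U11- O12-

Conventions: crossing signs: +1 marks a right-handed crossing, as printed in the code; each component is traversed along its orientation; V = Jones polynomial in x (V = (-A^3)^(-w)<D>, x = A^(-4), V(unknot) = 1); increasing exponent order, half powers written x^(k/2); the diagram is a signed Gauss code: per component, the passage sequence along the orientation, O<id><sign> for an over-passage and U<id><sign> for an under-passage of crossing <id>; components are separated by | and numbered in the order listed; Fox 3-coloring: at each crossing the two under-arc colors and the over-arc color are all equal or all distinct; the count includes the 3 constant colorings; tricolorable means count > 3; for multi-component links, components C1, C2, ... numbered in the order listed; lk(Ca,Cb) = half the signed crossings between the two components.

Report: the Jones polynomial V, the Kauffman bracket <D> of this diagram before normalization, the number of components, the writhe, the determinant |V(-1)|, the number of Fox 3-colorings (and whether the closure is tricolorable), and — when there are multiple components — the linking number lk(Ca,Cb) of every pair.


V(x) = -x^-7 + x^-6 - x^-5 + x^-4 + x^-2
bracket: A^-10 + A^-2 - A^2 + A^6 - A^10, w = -6
1 component, writhe -6, over 12 crossings
det 5, colorings 3 of 3^12 — not tricolorable
observation: w = -6 shifts under R1 moves; the (-A^3)^(6) factor cancels that in V


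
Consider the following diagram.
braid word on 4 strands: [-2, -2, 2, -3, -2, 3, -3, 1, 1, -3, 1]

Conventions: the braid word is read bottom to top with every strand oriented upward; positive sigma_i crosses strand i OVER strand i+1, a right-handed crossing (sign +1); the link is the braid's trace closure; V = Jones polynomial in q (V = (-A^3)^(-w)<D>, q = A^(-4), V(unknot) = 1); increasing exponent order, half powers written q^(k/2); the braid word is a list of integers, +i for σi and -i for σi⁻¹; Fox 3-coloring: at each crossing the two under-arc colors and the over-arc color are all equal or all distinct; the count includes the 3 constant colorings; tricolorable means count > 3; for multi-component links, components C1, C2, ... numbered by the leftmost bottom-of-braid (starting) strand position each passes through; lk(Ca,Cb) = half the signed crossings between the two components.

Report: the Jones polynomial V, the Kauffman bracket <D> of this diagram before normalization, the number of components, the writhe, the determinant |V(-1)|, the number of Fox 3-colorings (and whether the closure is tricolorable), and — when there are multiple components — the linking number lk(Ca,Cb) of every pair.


V = -q^-3 + q^-2 - q^-1 + 3 - q + q^2 - q^3
<D> = A^-15 - A^-11 + A^-7 - 3A^-3 + A - A^5 + A^9 (w = -1)
1 component over 11 crossings, w = -1
27 Fox colorings among 3^11, |V(-1)| = 9: tricolorable
why: |V(-1)| = 9: so tricolorable, since 3 divides 9
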